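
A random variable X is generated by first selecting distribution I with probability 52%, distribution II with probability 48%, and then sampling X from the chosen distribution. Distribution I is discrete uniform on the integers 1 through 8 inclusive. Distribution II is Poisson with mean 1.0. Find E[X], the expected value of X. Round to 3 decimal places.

Component means — I: 4.5; II: 1.
E[X] = 0.52·4.5 + 0.48·1 = 2.82.

2.820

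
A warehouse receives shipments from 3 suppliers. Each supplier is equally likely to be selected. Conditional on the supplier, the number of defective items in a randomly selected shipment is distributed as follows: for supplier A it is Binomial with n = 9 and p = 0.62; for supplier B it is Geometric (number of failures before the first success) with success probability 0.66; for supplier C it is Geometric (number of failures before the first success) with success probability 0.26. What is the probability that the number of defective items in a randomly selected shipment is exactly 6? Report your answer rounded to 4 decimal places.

0.1018

Conditional on each supplier, P(X = 6): A: 0.261806; B: 0.00101957; C: 0.0426937.
By total probability, P(X = 6) = 0.333333·0.261806 + 0.333333·0.00101957 + 0.333333·0.0426937 = 0.10184.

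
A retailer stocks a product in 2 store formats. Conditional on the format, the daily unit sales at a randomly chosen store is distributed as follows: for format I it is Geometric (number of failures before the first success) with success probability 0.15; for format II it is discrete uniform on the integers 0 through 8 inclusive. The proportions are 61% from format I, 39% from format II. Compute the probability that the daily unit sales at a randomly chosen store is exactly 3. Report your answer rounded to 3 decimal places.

Conditional on each format, P(X = 3): I: 0.0921187; II: 0.111111.
By total probability, P(X = 3) = 0.61·0.0921187 + 0.39·0.111111 = 0.0995258.

0.100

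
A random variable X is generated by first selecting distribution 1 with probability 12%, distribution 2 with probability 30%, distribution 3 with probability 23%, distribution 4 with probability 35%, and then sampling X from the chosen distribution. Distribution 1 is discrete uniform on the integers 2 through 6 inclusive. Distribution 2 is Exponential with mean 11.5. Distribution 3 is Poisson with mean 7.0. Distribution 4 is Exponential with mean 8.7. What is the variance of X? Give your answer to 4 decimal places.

73.6708

Per component, 1: μ=4, E[X²]=18; 2: μ=11.5, E[X²]=264.5; 3: μ=7, E[X²]=56; 4: μ=8.7, E[X²]=151.38.
E[X] = 0.12·4 + 0.3·11.5 + 0.23·7 + 0.35·8.7 = 8.585.
E[X²] = 0.12·18 + 0.3·264.5 + 0.23·56 + 0.35·151.38 = 147.373.
Var(X) = E[X²] − (E[X])² = 147.373 − 73.7022 = 73.6708.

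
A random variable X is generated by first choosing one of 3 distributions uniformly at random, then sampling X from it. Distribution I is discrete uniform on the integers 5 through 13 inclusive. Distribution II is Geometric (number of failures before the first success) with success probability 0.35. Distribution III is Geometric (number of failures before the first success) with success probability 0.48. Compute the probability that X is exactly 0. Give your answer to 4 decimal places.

0.2767

Conditional on each component, P(X = 0): I: 0; II: 0.35; III: 0.48.
By total probability, P(X = 0) = 0.333333·0 + 0.333333·0.35 + 0.333333·0.48 = 0.276667.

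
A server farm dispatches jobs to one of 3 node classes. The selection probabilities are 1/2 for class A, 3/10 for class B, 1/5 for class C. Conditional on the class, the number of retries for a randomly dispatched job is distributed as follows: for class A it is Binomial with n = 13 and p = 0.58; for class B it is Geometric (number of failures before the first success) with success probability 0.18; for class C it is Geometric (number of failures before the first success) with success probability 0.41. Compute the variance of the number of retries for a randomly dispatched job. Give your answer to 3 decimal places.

15.519

Per component, A: μ=7.54, E[X²]=60.0184; B: μ=4.55556, E[X²]=46.0617; C: μ=1.43902, E[X²]=5.58061.
E[X] = 0.5·7.54 + 0.3·4.55556 + 0.2·1.43902 = 5.42447.
E[X²] = 0.5·60.0184 + 0.3·46.0617 + 0.2·5.58061 = 44.9438.
Var(X) = E[X²] − (E[X])² = 44.9438 − 29.4249 = 15.5189.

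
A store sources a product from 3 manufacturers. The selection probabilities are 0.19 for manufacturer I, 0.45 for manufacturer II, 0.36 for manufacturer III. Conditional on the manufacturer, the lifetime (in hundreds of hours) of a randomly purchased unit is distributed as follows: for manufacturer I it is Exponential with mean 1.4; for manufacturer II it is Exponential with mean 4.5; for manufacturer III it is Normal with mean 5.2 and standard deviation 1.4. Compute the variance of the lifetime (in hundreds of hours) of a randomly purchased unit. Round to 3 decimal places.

Per component, I: μ=1.4, E[X²]=3.92; II: μ=4.5, E[X²]=40.5; III: μ=5.2, E[X²]=29.
E[X] = 0.19·1.4 + 0.45·4.5 + 0.36·5.2 = 4.163.
E[X²] = 0.19·3.92 + 0.45·40.5 + 0.36·29 = 29.4098.
Var(X) = E[X²] − (E[X])² = 29.4098 − 17.3306 = 12.0792.

12.079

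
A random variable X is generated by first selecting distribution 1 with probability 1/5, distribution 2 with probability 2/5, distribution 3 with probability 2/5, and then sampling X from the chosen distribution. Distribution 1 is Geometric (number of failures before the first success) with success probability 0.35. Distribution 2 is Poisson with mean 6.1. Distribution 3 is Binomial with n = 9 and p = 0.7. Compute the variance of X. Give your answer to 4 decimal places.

7.2829

Per component, 1: μ=1.85714, E[X²]=8.7551; 2: μ=6.1, E[X²]=43.31; 3: μ=6.3, E[X²]=41.58.
E[X] = 0.2·1.85714 + 0.4·6.1 + 0.4·6.3 = 5.33143.
E[X²] = 0.2·8.7551 + 0.4·43.31 + 0.4·41.58 = 35.707.
Var(X) = E[X²] − (E[X])² = 35.707 − 28.4241 = 7.28289.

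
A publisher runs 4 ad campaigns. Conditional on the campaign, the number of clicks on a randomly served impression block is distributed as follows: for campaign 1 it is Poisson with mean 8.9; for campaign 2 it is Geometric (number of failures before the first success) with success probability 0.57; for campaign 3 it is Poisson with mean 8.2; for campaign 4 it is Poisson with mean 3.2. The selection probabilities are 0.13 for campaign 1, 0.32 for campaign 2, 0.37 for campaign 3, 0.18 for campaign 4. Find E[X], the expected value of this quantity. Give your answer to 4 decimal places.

5.0084

Component means — 1: 8.9; 2: 0.754386; 3: 8.2; 4: 3.2.
E[X] = 0.13·8.9 + 0.32·0.754386 + 0.37·8.2 + 0.18·3.2 = 5.0084.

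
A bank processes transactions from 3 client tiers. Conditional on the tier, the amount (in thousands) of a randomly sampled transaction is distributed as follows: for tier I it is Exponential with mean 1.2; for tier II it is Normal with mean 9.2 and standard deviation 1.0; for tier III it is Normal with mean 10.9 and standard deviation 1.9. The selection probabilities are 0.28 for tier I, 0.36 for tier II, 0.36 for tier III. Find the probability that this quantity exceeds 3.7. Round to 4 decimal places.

Conditional on each tier, P(X > 3.7): I: 0.0458063; II: 1; III: 0.999925.
By total probability, P(X > 3.7) = 0.28·0.0458063 + 0.36·1 + 0.36·0.999925 = 0.732799.

0.7328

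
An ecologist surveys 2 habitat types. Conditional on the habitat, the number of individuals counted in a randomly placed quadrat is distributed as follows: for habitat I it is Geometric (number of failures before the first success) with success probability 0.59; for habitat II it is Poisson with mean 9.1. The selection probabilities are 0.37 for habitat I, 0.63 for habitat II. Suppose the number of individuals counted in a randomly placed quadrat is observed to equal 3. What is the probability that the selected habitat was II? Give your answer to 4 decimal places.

0.3700

Likelihoods P(X=3 | ·): I: 0.0406634; II: 0.0140247.
Posterior ∝ prior × likelihood. Numerator for II: 0.63·0.0140247 = 0.00883555.
Normalizing constant: 0.37·0.0406634 + 0.63·0.0140247 = 0.023881.
P(II | observation) = 0.00883555 / 0.023881 = 0.369982.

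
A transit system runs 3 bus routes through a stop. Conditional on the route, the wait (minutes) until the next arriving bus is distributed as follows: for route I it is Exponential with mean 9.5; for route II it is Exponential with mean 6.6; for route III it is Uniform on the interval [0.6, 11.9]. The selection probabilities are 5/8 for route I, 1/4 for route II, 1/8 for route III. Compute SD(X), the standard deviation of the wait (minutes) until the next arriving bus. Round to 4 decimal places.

Per component, I: μ=9.5, E[X²]=180.5; II: μ=6.6, E[X²]=87.12; III: μ=6.25, E[X²]=49.7033.
E[X] = 0.625·9.5 + 0.25·6.6 + 0.125·6.25 = 8.36875.
E[X²] = 0.625·180.5 + 0.25·87.12 + 0.125·49.7033 = 140.805.
Var(X) = E[X²] − (E[X])² = 140.805 − 70.036 = 70.7694.
SD(X) = √70.7694 = 8.41246.

8.4125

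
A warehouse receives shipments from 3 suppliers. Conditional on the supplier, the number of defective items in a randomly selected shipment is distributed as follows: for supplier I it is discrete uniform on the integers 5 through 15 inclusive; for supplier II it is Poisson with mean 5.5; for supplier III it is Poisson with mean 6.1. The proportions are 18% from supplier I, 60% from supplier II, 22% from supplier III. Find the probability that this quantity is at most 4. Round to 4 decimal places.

Conditional on each supplier, P(X ≤ 4): I: 0; II: 0.357518; III: 0.271894.
By total probability, P(X ≤ 4) = 0.18·0 + 0.6·0.357518 + 0.22·0.271894 = 0.274328.

0.2743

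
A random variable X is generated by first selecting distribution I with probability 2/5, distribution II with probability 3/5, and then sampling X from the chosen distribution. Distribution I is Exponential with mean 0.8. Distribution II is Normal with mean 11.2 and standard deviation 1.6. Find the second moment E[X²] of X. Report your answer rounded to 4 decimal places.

For each component E[X²] = Var + (mean)², giving I: 1.28; II: 128.
Overall E[X²] = 0.4·1.28 + 0.6·128 = 77.312.

77.3120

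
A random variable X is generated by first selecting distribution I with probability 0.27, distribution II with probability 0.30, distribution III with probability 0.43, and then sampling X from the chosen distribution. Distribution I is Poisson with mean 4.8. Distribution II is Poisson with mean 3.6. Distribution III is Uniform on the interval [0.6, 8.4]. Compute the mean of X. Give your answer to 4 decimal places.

Component means — I: 4.8; II: 3.6; III: 4.5.
E[X] = 0.27·4.8 + 0.3·3.6 + 0.43·4.5 = 4.311.

4.3110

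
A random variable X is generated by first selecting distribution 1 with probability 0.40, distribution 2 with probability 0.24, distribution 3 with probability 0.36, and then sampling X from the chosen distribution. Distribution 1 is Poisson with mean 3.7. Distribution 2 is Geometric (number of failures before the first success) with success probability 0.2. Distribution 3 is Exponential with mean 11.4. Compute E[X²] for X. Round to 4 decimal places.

109.1672

For each component E[X²] = Var + (mean)², giving 1: 17.39; 2: 36; 3: 259.92.
Overall E[X²] = 0.4·17.39 + 0.24·36 + 0.36·259.92 = 109.167.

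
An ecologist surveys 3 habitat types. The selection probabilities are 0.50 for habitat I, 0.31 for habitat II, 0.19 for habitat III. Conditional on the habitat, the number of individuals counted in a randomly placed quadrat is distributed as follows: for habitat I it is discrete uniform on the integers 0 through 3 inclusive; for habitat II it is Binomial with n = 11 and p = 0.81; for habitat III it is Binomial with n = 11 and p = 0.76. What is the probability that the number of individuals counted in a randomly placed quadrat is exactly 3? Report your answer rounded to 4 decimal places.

Conditional on each habitat, P(X = 3): I: 0.25; II: 0.000148925; III: 0.000797287.
By total probability, P(X = 3) = 0.5·0.25 + 0.31·0.000148925 + 0.19·0.000797287 = 0.125198.

0.1252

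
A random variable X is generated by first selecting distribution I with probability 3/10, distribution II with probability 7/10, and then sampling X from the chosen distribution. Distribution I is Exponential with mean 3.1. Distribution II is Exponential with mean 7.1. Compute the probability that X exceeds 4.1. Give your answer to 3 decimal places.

0.473

Conditional on each component, P(X > 4.1): I: 0.266447; II: 0.56132.
By total probability, P(X > 4.1) = 0.3·0.266447 + 0.7·0.56132 = 0.472858.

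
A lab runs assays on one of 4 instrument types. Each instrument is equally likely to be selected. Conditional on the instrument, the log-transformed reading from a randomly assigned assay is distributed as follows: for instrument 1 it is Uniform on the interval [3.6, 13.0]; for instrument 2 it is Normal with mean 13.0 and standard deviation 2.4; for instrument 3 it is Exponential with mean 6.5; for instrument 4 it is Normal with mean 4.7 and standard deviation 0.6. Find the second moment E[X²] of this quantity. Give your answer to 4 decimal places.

For each component E[X²] = Var + (mean)², giving 1: 76.2533; 2: 174.76; 3: 84.5; 4: 22.45.
Overall E[X²] = 0.25·76.2533 + 0.25·174.76 + 0.25·84.5 + 0.25·22.45 = 89.4908.

89.4908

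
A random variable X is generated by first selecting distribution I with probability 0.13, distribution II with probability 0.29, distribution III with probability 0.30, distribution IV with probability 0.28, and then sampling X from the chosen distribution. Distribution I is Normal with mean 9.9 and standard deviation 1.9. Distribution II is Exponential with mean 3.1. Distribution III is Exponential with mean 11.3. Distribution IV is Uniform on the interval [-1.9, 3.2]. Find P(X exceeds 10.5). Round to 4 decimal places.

0.1772

Conditional on each component, P(X > 10.5): I: 0.376081; II: 0.0338067; III: 0.394868; IV: 0.
By total probability, P(X > 10.5) = 0.13·0.376081 + 0.29·0.0338067 + 0.3·0.394868 + 0.28·0 = 0.177155.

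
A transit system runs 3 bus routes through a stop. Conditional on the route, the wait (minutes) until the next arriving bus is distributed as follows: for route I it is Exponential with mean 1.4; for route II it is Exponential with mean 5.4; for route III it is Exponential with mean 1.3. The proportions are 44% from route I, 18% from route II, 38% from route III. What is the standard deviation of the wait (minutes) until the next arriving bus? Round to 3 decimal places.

Per component, I: μ=1.4, E[X²]=3.92; II: μ=5.4, E[X²]=58.32; III: μ=1.3, E[X²]=3.38.
E[X] = 0.44·1.4 + 0.18·5.4 + 0.38·1.3 = 2.082.
E[X²] = 0.44·3.92 + 0.18·58.32 + 0.38·3.38 = 13.5068.
Var(X) = E[X²] − (E[X])² = 13.5068 − 4.33472 = 9.17208.
SD(X) = √9.17208 = 3.02854.

3.029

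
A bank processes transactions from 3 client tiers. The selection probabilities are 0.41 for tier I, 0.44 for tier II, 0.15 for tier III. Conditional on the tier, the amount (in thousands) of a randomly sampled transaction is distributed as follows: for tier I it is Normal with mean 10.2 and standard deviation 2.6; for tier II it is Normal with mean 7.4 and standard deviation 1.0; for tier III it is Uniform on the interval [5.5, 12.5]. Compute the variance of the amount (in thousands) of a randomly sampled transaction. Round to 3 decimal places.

5.496

Per component, I: μ=10.2, E[X²]=110.8; II: μ=7.4, E[X²]=55.76; III: μ=9, E[X²]=85.0833.
E[X] = 0.41·10.2 + 0.44·7.4 + 0.15·9 = 8.788.
E[X²] = 0.41·110.8 + 0.44·55.76 + 0.15·85.0833 = 82.7249.
Var(X) = E[X²] − (E[X])² = 82.7249 − 77.2289 = 5.49596.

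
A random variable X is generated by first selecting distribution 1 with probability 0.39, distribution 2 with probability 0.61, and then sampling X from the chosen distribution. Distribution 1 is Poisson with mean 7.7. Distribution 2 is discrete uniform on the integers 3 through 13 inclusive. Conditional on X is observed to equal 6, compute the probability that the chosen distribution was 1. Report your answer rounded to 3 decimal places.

0.480

Likelihoods P(X=6 | ·): 1: 0.131082; 2: 0.0909091.
Posterior ∝ prior × likelihood. Numerator for 1: 0.39·0.131082 = 0.0511221.
Normalizing constant: 0.39·0.131082 + 0.61·0.0909091 = 0.106577.
P(1 | observation) = 0.0511221 / 0.106577 = 0.479675.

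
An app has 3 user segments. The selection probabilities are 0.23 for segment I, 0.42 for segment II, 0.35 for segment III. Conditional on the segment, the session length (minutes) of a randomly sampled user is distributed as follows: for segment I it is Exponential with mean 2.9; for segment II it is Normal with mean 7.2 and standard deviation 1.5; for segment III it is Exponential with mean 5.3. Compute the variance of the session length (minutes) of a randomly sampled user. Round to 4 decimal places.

15.4913

Per component, I: μ=2.9, E[X²]=16.82; II: μ=7.2, E[X²]=54.09; III: μ=5.3, E[X²]=56.18.
E[X] = 0.23·2.9 + 0.42·7.2 + 0.35·5.3 = 5.546.
E[X²] = 0.23·16.82 + 0.42·54.09 + 0.35·56.18 = 46.2494.
Var(X) = E[X²] − (E[X])² = 46.2494 − 30.7581 = 15.4913.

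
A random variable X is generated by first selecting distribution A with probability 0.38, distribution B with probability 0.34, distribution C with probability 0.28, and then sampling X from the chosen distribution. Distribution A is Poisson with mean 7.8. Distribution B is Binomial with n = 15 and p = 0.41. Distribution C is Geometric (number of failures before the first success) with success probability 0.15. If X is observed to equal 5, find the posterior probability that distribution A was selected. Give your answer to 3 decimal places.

Likelihoods P(X=5 | ·): A: 0.0985814; B: 0.177826; C: 0.0665558.
Posterior ∝ prior × likelihood. Numerator for A: 0.38·0.0985814 = 0.0374609.
Normalizing constant: 0.38·0.0985814 + 0.34·0.177826 + 0.28·0.0665558 = 0.116557.
P(A | observation) = 0.0374609 / 0.116557 = 0.321395.

0.321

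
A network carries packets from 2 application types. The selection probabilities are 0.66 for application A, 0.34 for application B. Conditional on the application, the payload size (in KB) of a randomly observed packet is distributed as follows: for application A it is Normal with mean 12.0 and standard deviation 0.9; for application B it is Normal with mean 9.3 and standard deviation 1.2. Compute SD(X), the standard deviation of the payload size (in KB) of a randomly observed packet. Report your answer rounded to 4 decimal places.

1.6310

Per component, A: μ=12, E[X²]=144.81; B: μ=9.3, E[X²]=87.93.
E[X] = 0.66·12 + 0.34·9.3 = 11.082.
E[X²] = 0.66·144.81 + 0.34·87.93 = 125.471.
Var(X) = E[X²] − (E[X])² = 125.471 − 122.811 = 2.66008.
SD(X) = √2.66008 = 1.63097.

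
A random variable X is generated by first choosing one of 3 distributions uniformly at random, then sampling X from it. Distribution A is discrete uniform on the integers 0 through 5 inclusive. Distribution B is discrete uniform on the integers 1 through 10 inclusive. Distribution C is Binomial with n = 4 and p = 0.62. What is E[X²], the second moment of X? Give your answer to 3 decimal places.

For each component E[X²] = Var + (mean)², giving A: 9.16667; B: 38.5; C: 7.0928.
Overall E[X²] = 0.333333·9.16667 + 0.333333·38.5 + 0.333333·7.0928 = 18.2532.

18.253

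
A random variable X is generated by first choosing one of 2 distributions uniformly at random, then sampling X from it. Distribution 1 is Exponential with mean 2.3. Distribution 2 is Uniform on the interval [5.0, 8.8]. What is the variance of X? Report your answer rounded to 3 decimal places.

Per component, 1: μ=2.3, E[X²]=10.58; 2: μ=6.9, E[X²]=48.8133.
E[X] = 0.5·2.3 + 0.5·6.9 = 4.6.
E[X²] = 0.5·10.58 + 0.5·48.8133 = 29.6967.
Var(X) = E[X²] − (E[X])² = 29.6967 − 21.16 = 8.53667.

8.537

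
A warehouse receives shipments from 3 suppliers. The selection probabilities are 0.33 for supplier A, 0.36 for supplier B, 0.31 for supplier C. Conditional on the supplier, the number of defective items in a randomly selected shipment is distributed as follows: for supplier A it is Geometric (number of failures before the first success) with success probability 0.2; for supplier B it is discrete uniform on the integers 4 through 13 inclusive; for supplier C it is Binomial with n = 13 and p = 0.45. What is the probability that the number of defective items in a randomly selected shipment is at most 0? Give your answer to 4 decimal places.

Conditional on each supplier, P(X ≤ 0): A: 0.2; B: 0; C: 0.00042142.
By total probability, P(X ≤ 0) = 0.33·0.2 + 0.36·0 + 0.31·0.00042142 = 0.0661306.

0.0661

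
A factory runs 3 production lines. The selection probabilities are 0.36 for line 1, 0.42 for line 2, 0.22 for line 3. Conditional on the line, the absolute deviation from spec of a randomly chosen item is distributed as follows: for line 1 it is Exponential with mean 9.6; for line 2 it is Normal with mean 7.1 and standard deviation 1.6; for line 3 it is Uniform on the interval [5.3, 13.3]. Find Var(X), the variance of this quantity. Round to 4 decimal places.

Per component, 1: μ=9.6, E[X²]=184.32; 2: μ=7.1, E[X²]=52.97; 3: μ=9.3, E[X²]=91.8233.
E[X] = 0.36·9.6 + 0.42·7.1 + 0.22·9.3 = 8.484.
E[X²] = 0.36·184.32 + 0.42·52.97 + 0.22·91.8233 = 108.804.
Var(X) = E[X²] − (E[X])² = 108.804 − 71.9783 = 36.8255.

36.8255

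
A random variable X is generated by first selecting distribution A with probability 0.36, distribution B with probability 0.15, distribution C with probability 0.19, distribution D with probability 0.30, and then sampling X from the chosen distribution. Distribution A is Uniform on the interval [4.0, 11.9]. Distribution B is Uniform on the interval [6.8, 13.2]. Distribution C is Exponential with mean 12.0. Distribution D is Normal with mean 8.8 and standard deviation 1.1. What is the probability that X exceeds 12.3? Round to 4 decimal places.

0.0895

Conditional on each component, P(X > 12.3): A: 0; B: 0.140625; C: 0.358796; D: 0.000731768.
By total probability, P(X > 12.3) = 0.36·0 + 0.15·0.140625 + 0.19·0.358796 + 0.3·0.000731768 = 0.0894846.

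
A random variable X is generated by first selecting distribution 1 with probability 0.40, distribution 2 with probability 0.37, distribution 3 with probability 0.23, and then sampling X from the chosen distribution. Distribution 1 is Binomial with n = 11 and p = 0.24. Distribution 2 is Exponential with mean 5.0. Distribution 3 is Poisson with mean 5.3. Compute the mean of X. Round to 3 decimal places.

4.125

Component means — 1: 2.64; 2: 5; 3: 5.3.
E[X] = 0.4·2.64 + 0.37·5 + 0.23·5.3 = 4.125.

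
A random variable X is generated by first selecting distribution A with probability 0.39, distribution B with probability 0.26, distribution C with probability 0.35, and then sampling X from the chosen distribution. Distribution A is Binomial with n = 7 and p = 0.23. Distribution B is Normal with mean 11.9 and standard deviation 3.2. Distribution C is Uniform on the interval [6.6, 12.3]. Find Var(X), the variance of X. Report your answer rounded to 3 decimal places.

23.766

Per component, A: μ=1.61, E[X²]=3.8318; B: μ=11.9, E[X²]=151.85; C: μ=9.45, E[X²]=92.01.
E[X] = 0.39·1.61 + 0.26·11.9 + 0.35·9.45 = 7.0294.
E[X²] = 0.39·3.8318 + 0.26·151.85 + 0.35·92.01 = 73.1789.
Var(X) = E[X²] − (E[X])² = 73.1789 − 49.4125 = 23.7664.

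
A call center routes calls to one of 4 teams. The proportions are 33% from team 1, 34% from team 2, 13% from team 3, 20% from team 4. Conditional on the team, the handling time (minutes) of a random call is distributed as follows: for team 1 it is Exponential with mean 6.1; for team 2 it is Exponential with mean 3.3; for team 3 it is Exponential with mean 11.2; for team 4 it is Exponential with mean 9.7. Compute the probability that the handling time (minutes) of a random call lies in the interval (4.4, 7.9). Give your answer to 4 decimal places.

0.1907

Conditional on each team, P(4.4 < X < 7.9): 1: 0.212239; 2: 0.172328; 3: 0.181193; 4: 0.192441.
By total probability, P(4.4 < X < 7.9) = 0.33·0.212239 + 0.34·0.172328 + 0.13·0.181193 + 0.2·0.192441 = 0.190674.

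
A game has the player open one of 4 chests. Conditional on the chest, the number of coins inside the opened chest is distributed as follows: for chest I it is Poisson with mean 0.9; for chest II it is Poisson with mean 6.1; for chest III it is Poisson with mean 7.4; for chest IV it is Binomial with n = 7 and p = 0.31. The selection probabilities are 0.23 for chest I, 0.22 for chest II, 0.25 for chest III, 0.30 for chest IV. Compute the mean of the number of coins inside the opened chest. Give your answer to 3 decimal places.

Component means — I: 0.9; II: 6.1; III: 7.4; IV: 2.17.
E[X] = 0.23·0.9 + 0.22·6.1 + 0.25·7.4 + 0.3·2.17 = 4.05.

4.050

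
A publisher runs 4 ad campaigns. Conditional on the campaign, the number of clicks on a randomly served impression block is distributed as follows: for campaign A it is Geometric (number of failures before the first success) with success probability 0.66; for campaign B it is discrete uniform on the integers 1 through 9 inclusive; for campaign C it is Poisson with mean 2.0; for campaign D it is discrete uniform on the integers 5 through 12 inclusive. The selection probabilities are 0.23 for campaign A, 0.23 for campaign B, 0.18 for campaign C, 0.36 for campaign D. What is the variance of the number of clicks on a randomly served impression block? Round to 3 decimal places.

Per component, A: μ=0.515152, E[X²]=1.04591; B: μ=5, E[X²]=31.6667; C: μ=2, E[X²]=6; D: μ=8.5, E[X²]=77.5.
E[X] = 0.23·0.515152 + 0.23·5 + 0.18·2 + 0.36·8.5 = 4.68848.
E[X²] = 0.23·1.04591 + 0.23·31.6667 + 0.18·6 + 0.36·77.5 = 36.5039.
Var(X) = E[X²] − (E[X])² = 36.5039 − 21.9819 = 14.522.

14.522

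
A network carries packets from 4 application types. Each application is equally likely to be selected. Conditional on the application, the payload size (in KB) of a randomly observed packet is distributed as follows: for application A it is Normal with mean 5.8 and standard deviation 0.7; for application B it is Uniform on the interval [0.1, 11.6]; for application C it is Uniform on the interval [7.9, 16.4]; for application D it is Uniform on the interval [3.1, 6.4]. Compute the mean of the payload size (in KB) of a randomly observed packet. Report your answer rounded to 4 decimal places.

7.1375

Component means — A: 5.8; B: 5.85; C: 12.15; D: 4.75.
E[X] = 0.25·5.8 + 0.25·5.85 + 0.25·12.15 + 0.25·4.75 = 7.1375.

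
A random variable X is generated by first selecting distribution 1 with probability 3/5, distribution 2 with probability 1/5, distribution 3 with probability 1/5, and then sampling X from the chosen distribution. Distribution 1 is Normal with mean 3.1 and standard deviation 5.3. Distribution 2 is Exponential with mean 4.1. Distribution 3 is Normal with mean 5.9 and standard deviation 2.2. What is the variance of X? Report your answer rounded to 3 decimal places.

Per component, 1: μ=3.1, E[X²]=37.7; 2: μ=4.1, E[X²]=33.62; 3: μ=5.9, E[X²]=39.65.
E[X] = 0.6·3.1 + 0.2·4.1 + 0.2·5.9 = 3.86.
E[X²] = 0.6·37.7 + 0.2·33.62 + 0.2·39.65 = 37.274.
Var(X) = E[X²] − (E[X])² = 37.274 − 14.8996 = 22.3744.

22.374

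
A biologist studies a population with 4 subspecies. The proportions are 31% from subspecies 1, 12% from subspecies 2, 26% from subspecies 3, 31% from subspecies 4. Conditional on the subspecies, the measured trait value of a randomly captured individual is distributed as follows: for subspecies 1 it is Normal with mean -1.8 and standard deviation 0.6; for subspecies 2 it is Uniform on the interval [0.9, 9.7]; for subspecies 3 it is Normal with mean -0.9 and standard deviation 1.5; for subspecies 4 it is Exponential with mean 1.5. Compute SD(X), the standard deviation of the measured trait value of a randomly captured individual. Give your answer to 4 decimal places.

2.7123

Per component, 1: μ=-1.8, E[X²]=3.6; 2: μ=5.3, E[X²]=34.5433; 3: μ=-0.9, E[X²]=3.06; 4: μ=1.5, E[X²]=4.5.
E[X] = 0.31·-1.8 + 0.12·5.3 + 0.26·-0.9 + 0.31·1.5 = 0.309.
E[X²] = 0.31·3.6 + 0.12·34.5433 + 0.26·3.06 + 0.31·4.5 = 7.4518.
Var(X) = E[X²] − (E[X])² = 7.4518 − 0.095481 = 7.35632.
SD(X) = √7.35632 = 2.71225.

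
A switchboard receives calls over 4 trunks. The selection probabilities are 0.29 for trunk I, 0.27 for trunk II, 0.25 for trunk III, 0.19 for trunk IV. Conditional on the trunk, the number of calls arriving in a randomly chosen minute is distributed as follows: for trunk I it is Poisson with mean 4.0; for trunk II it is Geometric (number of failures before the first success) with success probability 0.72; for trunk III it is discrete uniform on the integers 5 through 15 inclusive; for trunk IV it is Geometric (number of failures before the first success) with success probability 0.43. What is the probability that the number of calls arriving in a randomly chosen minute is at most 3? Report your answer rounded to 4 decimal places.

0.5640

Conditional on each trunk, P(X ≤ 3): I: 0.43347; II: 0.993853; III: 0; IV: 0.89444.
By total probability, P(X ≤ 3) = 0.29·0.43347 + 0.27·0.993853 + 0.25·0 + 0.19·0.89444 = 0.56399.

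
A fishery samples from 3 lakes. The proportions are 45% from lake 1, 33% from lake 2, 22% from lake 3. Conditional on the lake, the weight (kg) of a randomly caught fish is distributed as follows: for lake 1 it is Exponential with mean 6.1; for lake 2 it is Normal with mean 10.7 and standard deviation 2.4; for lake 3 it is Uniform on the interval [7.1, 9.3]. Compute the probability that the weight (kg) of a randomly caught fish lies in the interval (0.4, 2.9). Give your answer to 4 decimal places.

Conditional on each lake, P(0.4 < X < 2.9): 1: 0.3149; 2: 0.000568158; 3: 0.
By total probability, P(0.4 < X < 2.9) = 0.45·0.3149 + 0.33·0.000568158 + 0.22·0 = 0.141892.

0.1419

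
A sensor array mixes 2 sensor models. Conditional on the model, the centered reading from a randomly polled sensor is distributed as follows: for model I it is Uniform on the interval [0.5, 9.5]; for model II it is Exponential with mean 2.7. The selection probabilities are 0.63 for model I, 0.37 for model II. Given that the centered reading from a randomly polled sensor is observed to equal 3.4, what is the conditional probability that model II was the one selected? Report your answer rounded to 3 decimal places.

0.357

Likelihoods f(3.4 | ·): I: 0.111111; II: 0.105135.
Posterior ∝ prior × likelihood. Numerator for II: 0.37·0.105135 = 0.0388999.
Normalizing constant: 0.63·0.111111 + 0.37·0.105135 = 0.1089.
P(II | observation) = 0.0388999 / 0.1089 = 0.357208.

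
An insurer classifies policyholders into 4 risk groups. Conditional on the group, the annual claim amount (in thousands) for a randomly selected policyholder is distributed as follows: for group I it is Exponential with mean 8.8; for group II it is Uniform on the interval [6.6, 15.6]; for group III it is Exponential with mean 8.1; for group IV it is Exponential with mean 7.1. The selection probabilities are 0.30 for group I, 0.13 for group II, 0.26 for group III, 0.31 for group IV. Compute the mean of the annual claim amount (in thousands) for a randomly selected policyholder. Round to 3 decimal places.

8.390

Component means — I: 8.8; II: 11.1; III: 8.1; IV: 7.1.
E[X] = 0.3·8.8 + 0.13·11.1 + 0.26·8.1 + 0.31·7.1 = 8.39.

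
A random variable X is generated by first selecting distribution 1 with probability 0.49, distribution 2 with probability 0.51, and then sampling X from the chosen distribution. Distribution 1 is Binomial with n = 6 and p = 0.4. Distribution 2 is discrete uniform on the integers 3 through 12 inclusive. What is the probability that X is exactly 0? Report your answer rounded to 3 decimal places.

Conditional on each component, P(X = 0): 1: 0.046656; 2: 0.
By total probability, P(X = 0) = 0.49·0.046656 + 0.51·0 = 0.0228614.

0.023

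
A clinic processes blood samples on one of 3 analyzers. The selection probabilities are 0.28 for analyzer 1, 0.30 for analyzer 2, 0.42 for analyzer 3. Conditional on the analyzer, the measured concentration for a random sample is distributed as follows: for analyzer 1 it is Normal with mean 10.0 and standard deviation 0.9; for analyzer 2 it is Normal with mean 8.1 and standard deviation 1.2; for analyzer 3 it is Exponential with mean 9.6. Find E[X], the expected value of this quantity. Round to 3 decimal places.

9.262

Component means — 1: 10; 2: 8.1; 3: 9.6.
E[X] = 0.28·10 + 0.3·8.1 + 0.42·9.6 = 9.262.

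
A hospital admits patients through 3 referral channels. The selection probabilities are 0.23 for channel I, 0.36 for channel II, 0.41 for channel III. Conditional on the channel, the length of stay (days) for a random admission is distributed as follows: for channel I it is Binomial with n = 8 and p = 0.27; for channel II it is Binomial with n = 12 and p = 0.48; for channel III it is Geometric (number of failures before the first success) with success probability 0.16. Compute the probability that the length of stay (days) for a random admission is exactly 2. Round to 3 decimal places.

0.125

Conditional on each channel, P(X = 2): I: 0.308903; II: 0.0219816; III: 0.112896.
By total probability, P(X = 2) = 0.23·0.308903 + 0.36·0.0219816 + 0.41·0.112896 = 0.125249.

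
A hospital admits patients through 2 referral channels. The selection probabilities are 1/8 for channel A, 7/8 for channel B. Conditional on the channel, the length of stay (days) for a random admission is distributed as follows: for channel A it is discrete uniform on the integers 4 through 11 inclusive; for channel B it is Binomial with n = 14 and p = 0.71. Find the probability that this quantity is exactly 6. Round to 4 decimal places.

0.0325

Conditional on each channel, P(X = 6): A: 0.125; B: 0.0192437.
By total probability, P(X = 6) = 0.125·0.125 + 0.875·0.0192437 = 0.0324633.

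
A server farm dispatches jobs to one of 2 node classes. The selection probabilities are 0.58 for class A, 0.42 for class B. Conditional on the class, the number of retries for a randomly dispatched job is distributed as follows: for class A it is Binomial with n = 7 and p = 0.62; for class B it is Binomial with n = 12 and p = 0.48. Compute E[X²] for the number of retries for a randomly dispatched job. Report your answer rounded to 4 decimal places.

For each component E[X²] = Var + (mean)², giving A: 20.4848; B: 36.1728.
Overall E[X²] = 0.58·20.4848 + 0.42·36.1728 = 27.0738.

27.0738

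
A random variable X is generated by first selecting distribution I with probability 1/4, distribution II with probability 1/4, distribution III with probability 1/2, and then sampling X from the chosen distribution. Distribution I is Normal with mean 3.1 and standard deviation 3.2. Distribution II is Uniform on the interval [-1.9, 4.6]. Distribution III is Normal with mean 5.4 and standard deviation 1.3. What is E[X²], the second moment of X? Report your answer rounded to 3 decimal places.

21.723

For each component E[X²] = Var + (mean)², giving I: 19.85; II: 5.34333; III: 30.85.
Overall E[X²] = 0.25·19.85 + 0.25·5.34333 + 0.5·30.85 = 21.7233.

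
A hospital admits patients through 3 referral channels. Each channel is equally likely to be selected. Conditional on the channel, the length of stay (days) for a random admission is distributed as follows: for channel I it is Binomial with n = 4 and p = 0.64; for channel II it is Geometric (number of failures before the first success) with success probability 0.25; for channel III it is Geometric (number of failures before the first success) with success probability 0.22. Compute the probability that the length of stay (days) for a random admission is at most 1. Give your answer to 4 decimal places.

Conditional on each channel, P(X ≤ 1): I: 0.136236; II: 0.4375; III: 0.3916.
By total probability, P(X ≤ 1) = 0.333333·0.136236 + 0.333333·0.4375 + 0.333333·0.3916 = 0.321779.

0.3218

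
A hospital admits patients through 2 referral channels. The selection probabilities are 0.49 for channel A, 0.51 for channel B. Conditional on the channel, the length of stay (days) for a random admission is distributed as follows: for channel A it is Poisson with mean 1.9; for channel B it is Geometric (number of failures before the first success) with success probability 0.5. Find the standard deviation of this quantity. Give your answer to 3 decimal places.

Per component, A: μ=1.9, E[X²]=5.51; B: μ=1, E[X²]=3.
E[X] = 0.49·1.9 + 0.51·1 = 1.441.
E[X²] = 0.49·5.51 + 0.51·3 = 4.2299.
Var(X) = E[X²] − (E[X])² = 4.2299 − 2.07648 = 2.15342.
SD(X) = √2.15342 = 1.46745.

1.467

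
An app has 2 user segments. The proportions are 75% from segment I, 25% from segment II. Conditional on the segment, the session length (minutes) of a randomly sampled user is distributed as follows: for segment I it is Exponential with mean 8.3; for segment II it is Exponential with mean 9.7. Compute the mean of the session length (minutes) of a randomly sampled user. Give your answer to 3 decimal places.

8.650

Component means — I: 8.3; II: 9.7.
E[X] = 0.75·8.3 + 0.25·9.7 = 8.65.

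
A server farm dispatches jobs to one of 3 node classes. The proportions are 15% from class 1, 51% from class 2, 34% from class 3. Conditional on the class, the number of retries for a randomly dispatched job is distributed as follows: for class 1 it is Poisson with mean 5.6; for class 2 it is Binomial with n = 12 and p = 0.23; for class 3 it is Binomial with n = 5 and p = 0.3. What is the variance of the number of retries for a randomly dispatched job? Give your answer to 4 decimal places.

Per component, 1: μ=5.6, E[X²]=36.96; 2: μ=2.76, E[X²]=9.7428; 3: μ=1.5, E[X²]=3.3.
E[X] = 0.15·5.6 + 0.51·2.76 + 0.34·1.5 = 2.7576.
E[X²] = 0.15·36.96 + 0.51·9.7428 + 0.34·3.3 = 11.6348.
Var(X) = E[X²] − (E[X])² = 11.6348 − 7.60436 = 4.03047.

4.0305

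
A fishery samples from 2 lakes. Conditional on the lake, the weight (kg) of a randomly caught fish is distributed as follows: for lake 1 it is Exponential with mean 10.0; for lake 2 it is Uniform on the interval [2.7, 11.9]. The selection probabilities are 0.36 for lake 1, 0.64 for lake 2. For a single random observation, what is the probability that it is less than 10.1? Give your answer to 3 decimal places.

Conditional on each lake, P(X < 10.1): 1: 0.635781; 2: 0.804348.
By total probability, P(X < 10.1) = 0.36·0.635781 + 0.64·0.804348 = 0.743664.

0.744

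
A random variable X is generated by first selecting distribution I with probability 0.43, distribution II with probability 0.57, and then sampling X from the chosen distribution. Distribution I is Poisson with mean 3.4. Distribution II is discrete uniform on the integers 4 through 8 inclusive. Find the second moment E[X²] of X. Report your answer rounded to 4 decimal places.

For each component E[X²] = Var + (mean)², giving I: 14.96; II: 38.
Overall E[X²] = 0.43·14.96 + 0.57·38 = 28.0928.

28.0928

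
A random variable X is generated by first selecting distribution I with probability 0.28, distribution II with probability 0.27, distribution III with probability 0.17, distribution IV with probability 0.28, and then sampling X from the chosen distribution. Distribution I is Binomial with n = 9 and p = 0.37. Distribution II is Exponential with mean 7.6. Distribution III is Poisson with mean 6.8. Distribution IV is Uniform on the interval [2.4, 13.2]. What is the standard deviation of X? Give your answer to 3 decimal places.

Per component, I: μ=3.33, E[X²]=13.1868; II: μ=7.6, E[X²]=115.52; III: μ=6.8, E[X²]=53.04; IV: μ=7.8, E[X²]=70.56.
E[X] = 0.28·3.33 + 0.27·7.6 + 0.17·6.8 + 0.28·7.8 = 6.3244.
E[X²] = 0.28·13.1868 + 0.27·115.52 + 0.17·53.04 + 0.28·70.56 = 63.6563.
Var(X) = E[X²] − (E[X])² = 63.6563 − 39.998 = 23.6583.
SD(X) = √23.6583 = 4.86398.

4.864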